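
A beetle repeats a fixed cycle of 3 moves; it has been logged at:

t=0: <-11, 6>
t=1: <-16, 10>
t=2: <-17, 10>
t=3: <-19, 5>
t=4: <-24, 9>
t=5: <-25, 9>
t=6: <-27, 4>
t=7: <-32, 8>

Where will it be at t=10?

The moves between consecutive positions are <-5, +4>, <-1, +0>, <-2, -5>, <-5, +4>, <-1, +0>, <-2, -5>, <-5, +4>; they repeat the 3-cycle [<-5, +4>, <-1, +0>, <-2, -5>].
step 8: apply <-1, +0> → <-33, 8>
step 9: apply <-2, -5> → <-35, 3>
step 10: apply <-5, +4> → <-40, 7>

<-40, 7>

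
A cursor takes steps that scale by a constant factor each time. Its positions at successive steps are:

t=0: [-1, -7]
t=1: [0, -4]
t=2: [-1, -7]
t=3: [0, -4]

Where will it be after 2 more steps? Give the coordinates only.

[0, -4]

Step-to-step displacements: [+1, +3], [-1, -3], [+1, +3]; each is -1× the previous.
step 4: [0, -4] + [-1, -3] → [-1, -7]
step 5: [-1, -7] + [+1, +3] → [0, -4]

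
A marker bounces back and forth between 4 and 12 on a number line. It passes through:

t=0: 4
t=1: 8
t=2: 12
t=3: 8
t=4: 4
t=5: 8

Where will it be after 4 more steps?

The value reflects between 4 and 12, moving 4 per step.
  step 6: 8 → 12
  step 7: 12 → 8
  step 8: 8 → 4
  step 9: 4 → 8

8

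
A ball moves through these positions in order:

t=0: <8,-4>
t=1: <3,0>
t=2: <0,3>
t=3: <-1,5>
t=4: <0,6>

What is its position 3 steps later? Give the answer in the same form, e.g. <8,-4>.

Successive displacements: <-5,+4>, <-3,+3>, <-1,+2>, <+1,+1> — each changes by <+2,-1>.
step 5: <0,6> + <+3,+0> → <3,6>
step 6: <3,6> + <+5,-1> → <8,5>
step 7: <8,5> + <+7,-2> → <15,3>

<15,3>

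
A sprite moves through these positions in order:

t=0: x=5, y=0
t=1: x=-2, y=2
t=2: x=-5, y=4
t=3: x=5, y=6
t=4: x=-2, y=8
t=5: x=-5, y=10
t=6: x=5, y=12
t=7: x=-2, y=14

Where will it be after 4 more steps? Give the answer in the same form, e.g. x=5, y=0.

The x coordinate repeats the cycle [5, -2, -5] with period 3; step 11 mod 3 = 2, giving -5.
The y coordinate changes by +2 each step, so at step 11 it is 0 + 11·(2) = 22.

x=-5, y=22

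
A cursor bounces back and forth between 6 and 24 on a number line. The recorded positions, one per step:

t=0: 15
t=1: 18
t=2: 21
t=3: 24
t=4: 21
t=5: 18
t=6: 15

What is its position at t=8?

The value travels 3 per step and bounces off the walls at 6 and 24.
  step 7: 15 → 12
  step 8: 12 → 9

9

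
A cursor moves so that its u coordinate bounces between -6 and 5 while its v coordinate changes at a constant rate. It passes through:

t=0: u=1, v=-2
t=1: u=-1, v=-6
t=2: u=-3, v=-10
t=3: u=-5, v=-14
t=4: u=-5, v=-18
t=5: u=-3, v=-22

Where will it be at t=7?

u=1, v=-30

The u coordinate reflects between -6 and 5, moving 2 per step.
  step 6: -3 → -1
  step 7: -1 → 1
The v coordinate changes by -4 each step: at step 7 it is -30.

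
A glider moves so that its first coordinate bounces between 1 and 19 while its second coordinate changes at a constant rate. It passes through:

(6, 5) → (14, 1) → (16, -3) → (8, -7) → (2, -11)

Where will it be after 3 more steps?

The first coordinate travels 8 per step and bounces off the walls at 1 and 19.
  step 5: 2 → 10
  step 6: 10 → 18
  step 7: 18 → 12
The second coordinate changes by -4 each step: at step 7 it is -23.

(12, -23)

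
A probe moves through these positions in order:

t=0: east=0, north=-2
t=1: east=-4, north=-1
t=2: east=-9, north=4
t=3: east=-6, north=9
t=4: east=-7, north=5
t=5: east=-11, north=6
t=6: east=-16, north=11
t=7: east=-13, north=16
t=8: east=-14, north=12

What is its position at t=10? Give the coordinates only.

Differencing gives (-4, +1), (-5, +5), (+3, +5), (-1, -4), (-4, +1), (-5, +5), (+3, +5), (-1, -4). This is the pattern (-4, +1), (-5, +5), (+3, +5), (-1, -4) repeated.
step 9: apply (-4, +1) → east=-18, north=13
step 10: apply (-5, +5) → east=-23, north=18

east=-23, north=18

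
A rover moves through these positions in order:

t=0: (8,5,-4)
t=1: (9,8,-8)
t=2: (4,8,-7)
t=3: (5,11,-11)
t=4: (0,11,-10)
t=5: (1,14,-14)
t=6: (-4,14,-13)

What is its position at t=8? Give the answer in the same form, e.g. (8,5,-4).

The moves between consecutive positions are (+1,+3,-4), (-5,+0,+1), (+1,+3,-4), (-5,+0,+1), (+1,+3,-4), (-5,+0,+1); they repeat the 2-cycle [(+1,+3,-4), (-5,+0,+1)].
step 7: apply (+1,+3,-4) → (-3,17,-17)
step 8: apply (-5,+0,+1) → (-8,17,-16)

(-8,17,-16)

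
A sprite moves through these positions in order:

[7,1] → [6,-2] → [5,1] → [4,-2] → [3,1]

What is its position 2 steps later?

The first coordinate changes by -1 each step, so at step 6 it is 7 + 6·(-1) = 1.
The second coordinate repeats the cycle [1, -2] with period 2; step 6 mod 2 = 0, giving 1.

[1,1]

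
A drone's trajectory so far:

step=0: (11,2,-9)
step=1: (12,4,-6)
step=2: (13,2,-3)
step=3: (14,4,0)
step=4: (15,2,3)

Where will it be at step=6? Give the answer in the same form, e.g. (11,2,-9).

(17,2,9)

First: linear, +1 per step → 17 at step 6.
Second: cycles through 2, 4 every 2 steps. Step 6 lands at position 0 of the cycle → 2.
Third: linear, +3 per step → 9 at step 6.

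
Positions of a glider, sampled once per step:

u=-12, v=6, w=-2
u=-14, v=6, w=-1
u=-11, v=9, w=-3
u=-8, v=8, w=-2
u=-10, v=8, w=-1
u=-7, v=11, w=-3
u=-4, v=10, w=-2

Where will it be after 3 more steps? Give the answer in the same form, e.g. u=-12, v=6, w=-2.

Step-to-step displacements: (-2, +0, +1), (+3, +3, -2), (+3, -1, +1), (-2, +0, +1), (+3, +3, -2), (+3, -1, +1) — a repeating cycle of length 3.
step 7: apply (-2, +0, +1) → u=-6, v=10, w=-1
step 8: apply (+3, +3, -2) → u=-3, v=13, w=-3
step 9: apply (+3, -1, +1) → u=0, v=12, w=-2

u=0, v=12, w=-2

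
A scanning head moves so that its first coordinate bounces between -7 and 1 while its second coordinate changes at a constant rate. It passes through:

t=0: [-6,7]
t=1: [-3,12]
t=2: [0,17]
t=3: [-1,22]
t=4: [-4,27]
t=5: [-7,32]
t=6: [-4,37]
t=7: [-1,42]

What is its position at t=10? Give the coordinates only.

The first coordinate reflects between -7 and 1, moving 3 per step.
  step 8: -1 → 0
  step 9: 0 → -3
  step 10: -3 → -6
The second coordinate changes by +5 each step: at step 10 it is 57.

[-6,57]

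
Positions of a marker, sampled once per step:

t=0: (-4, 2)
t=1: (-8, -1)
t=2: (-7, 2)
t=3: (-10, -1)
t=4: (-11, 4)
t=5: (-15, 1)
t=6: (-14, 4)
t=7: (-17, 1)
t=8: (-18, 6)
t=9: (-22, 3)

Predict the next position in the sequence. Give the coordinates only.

Differencing gives (-4, -3), (+1, +3), (-3, -3), (-1, +5), (-4, -3), (+1, +3), (-3, -3), (-1, +5), (-4, -3). This is the pattern (-4, -3), (+1, +3), (-3, -3), (-1, +5) repeated.
step 10: apply (+1, +3) → (-21, 6)

(-21, 6)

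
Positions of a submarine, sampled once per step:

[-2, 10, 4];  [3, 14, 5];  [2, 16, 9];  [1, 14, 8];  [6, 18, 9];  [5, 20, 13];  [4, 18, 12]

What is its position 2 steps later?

[8, 24, 17]

Differencing gives [+5, +4, +1], [-1, +2, +4], [-1, -2, -1], [+5, +4, +1], [-1, +2, +4], [-1, -2, -1]. This is the pattern [+5, +4, +1], [-1, +2, +4], [-1, -2, -1] repeated.
step 7: apply [+5, +4, +1] → [9, 22, 13]
step 8: apply [-1, +2, +4] → [8, 24, 17]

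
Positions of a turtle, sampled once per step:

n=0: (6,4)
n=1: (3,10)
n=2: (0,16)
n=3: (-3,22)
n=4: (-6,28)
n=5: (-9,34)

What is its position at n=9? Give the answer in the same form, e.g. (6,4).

Constant displacement of (-3,+6) per step.
step 6: (-9,34) + (-3,+6) → (-12,40)
step 7: (-12,40) + (-3,+6) → (-15,46)
step 8: (-15,46) + (-3,+6) → (-18,52)
step 9: (-18,52) + (-3,+6) → (-21,58)

(-21,58)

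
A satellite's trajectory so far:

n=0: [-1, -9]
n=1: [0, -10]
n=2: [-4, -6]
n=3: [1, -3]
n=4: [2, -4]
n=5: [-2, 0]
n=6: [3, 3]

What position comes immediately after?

[4, 2]

Differencing gives [+1, -1], [-4, +4], [+5, +3], [+1, -1], [-4, +4], [+5, +3]. This is the pattern [+1, -1], [-4, +4], [+5, +3] repeated.
step 7: apply [+1, -1] → [4, 2]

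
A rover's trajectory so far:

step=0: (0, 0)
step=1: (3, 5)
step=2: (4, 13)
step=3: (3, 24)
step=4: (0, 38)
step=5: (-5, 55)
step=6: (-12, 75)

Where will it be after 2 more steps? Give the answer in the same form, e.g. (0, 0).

(-32, 124)

First differences are (+3, +5), (+1, +8), (-1, +11), (-3, +14), (-5, +17), (-7, +20); their common second difference is (-2, +3) (constant acceleration).
step 7: (-12, 75) + (-9, +23) → (-21, 98)
step 8: (-21, 98) + (-11, +26) → (-32, 124)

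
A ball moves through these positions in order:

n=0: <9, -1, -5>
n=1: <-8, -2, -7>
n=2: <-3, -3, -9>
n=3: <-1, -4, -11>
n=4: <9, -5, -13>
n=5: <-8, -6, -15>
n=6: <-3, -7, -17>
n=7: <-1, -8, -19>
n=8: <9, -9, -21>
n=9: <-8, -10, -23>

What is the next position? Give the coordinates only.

<-3, -11, -25>

First: cycles through 9, -8, -3, -1 every 4 steps. Step 10 lands at position 2 of the cycle → -3.
Second: linear, -1 per step → -11 at step 10.
Third: linear, -2 per step → -25 at step 10.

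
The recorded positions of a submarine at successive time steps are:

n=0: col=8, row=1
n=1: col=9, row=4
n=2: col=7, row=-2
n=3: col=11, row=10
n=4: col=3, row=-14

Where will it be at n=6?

Consecutive displacements (+1,+3), (-2,-6), (+4,+12), (-8,-24) scale by a factor of -2 each step.
step 5: col=3, row=-14 + (+16,+48) → col=19, row=34
step 6: col=19, row=34 + (-32,-96) → col=-13, row=-62

col=-13, row=-62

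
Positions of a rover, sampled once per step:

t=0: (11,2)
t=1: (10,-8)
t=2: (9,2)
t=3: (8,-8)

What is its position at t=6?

First: linear, -1 per step → 5 at step 6.
Second: cycles through 2, -8 every 2 steps. Step 6 lands at position 0 of the cycle → 2.

(5,2)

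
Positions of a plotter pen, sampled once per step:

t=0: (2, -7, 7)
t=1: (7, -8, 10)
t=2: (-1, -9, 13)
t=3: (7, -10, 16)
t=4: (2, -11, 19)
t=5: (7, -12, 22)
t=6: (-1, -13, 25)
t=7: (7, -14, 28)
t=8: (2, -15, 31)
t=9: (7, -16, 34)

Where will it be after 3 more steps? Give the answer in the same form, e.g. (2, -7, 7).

First: cycles through 2, 7, -1, 7 every 4 steps. Step 12 lands at position 0 of the cycle → 2.
Second: linear, -1 per step → -19 at step 12.
Third: linear, +3 per step → 43 at step 12.

(2, -19, 43)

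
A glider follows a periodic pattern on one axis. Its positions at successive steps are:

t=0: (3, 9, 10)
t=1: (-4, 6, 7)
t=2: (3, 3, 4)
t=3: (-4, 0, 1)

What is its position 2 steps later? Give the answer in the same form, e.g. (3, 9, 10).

(-4, -6, -5)

The first coordinate repeats the cycle [3, -4] with period 2; step 5 mod 2 = 1, giving -4.
The second coordinate changes by -3 each step, so at step 5 it is 9 + 5·(-3) = -6.
The third coordinate changes by -3 each step, so at step 5 it is 10 + 5·(-3) = -5.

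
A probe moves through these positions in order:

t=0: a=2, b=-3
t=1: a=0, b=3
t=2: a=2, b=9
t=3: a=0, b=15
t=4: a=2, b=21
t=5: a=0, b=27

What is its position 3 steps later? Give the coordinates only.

a=2, b=45

The a coordinate repeats the cycle [2, 0] with period 2; step 8 mod 2 = 0, giving 2.
The b coordinate changes by +6 each step, so at step 8 it is -3 + 8·(6) = 45.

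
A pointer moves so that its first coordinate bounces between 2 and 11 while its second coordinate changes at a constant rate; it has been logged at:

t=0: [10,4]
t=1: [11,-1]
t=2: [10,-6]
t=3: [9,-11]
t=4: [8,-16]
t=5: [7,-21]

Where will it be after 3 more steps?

The first coordinate reflects between 2 and 11, moving 1 per step.
  step 6: 7 → 6
  step 7: 6 → 5
  step 8: 5 → 4
The second coordinate changes by -5 each step: at step 8 it is -36.

[4,-36]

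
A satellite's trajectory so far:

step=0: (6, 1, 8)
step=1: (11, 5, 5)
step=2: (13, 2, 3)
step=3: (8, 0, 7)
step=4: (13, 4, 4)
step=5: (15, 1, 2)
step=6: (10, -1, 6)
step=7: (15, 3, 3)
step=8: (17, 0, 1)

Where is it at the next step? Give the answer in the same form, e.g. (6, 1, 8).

Step-to-step displacements: (+5, +4, -3), (+2, -3, -2), (-5, -2, +4), (+5, +4, -3), (+2, -3, -2), (-5, -2, +4), (+5, +4, -3), (+2, -3, -2) — a repeating cycle of length 3.
step 9: apply (-5, -2, +4) → (12, -2, 5)

(12, -2, 5)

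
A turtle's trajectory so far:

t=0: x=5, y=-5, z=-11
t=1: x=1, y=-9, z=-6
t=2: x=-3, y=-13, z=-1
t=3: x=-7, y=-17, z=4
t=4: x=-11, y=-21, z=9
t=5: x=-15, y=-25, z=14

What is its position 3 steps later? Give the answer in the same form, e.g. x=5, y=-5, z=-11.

The position changes by (-4,-4,+5) every step.
step 6: x=-15, y=-25, z=14 + (-4,-4,+5) → x=-19, y=-29, z=19
step 7: x=-19, y=-29, z=19 + (-4,-4,+5) → x=-23, y=-33, z=24
step 8: x=-23, y=-33, z=24 + (-4,-4,+5) → x=-27, y=-37, z=29

x=-27, y=-37, z=29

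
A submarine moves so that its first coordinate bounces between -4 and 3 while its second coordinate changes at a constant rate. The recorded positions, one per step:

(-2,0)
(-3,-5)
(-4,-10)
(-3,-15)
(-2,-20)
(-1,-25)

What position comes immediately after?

(0,-30)

The first coordinate travels 1 per step and bounces off the walls at -4 and 3.
  step 6: -1 → 0
The second coordinate changes by -5 each step: at step 6 it is -30.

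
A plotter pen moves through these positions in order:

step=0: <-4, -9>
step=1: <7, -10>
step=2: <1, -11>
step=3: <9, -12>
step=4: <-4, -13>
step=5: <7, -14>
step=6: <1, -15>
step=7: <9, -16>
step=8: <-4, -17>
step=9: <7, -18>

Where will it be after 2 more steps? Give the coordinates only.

The first coordinate repeats the cycle [-4, 7, 1, 9] with period 4; step 11 mod 4 = 3, giving 9.
The second coordinate changes by -1 each step, so at step 11 it is -9 + 11·(-1) = -20.

<9, -20>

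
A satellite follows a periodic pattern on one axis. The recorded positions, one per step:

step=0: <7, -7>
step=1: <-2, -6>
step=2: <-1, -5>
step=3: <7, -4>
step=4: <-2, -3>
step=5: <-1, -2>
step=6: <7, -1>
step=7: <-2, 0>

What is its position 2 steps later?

The first coordinate repeats the cycle [7, -2, -1] with period 3; step 9 mod 3 = 0, giving 7.
The second coordinate changes by +1 each step, so at step 9 it is -7 + 9·(1) = 2.

<7, 2>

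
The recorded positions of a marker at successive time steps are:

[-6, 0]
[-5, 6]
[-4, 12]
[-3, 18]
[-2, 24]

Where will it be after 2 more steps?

[0, 36]

Each step adds [+1, +6] to the position.
step 5: [-2, 24] + [+1, +6] → [-1, 30]
step 6: [-1, 30] + [+1, +6] → [0, 36]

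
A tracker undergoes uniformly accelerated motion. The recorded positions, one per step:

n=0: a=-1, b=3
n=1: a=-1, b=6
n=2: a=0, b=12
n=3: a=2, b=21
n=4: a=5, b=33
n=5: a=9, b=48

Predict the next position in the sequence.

a=14, b=66

Successive displacements: (+0, +3), (+1, +6), (+2, +9), (+3, +12), (+4, +15) — each changes by (+1, +3).
step 6: a=9, b=48 + (+5, +18) → a=14, b=66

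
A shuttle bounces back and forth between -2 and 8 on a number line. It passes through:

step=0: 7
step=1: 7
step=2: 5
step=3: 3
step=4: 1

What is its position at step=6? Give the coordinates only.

-1

The value reflects between -2 and 8, moving 2 per step.
  step 5: 1 → -1
  step 6: -1 → -1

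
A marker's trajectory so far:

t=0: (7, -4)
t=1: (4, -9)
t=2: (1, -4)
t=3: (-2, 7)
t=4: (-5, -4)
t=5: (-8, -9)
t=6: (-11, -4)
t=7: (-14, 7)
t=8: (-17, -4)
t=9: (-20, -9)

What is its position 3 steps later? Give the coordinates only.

(-29, -4)

First: linear, -3 per step → -29 at step 12.
Second: cycles through -4, -9, -4, 7 every 4 steps. Step 12 lands at position 0 of the cycle → -4.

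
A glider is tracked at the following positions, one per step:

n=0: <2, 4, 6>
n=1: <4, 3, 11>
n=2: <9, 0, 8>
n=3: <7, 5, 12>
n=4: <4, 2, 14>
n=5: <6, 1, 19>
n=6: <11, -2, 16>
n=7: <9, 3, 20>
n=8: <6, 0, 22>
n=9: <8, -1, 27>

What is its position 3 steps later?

Differencing gives <+2, -1, +5>, <+5, -3, -3>, <-2, +5, +4>, <-3, -3, +2>, <+2, -1, +5>, <+5, -3, -3>, <-2, +5, +4>, <-3, -3, +2>, <+2, -1, +5>. This is the pattern <+2, -1, +5>, <+5, -3, -3>, <-2, +5, +4>, <-3, -3, +2> repeated.
step 10: apply <+5, -3, -3> → <13, -4, 24>
step 11: apply <-2, +5, +4> → <11, 1, 28>
step 12: apply <-3, -3, +2> → <8, -2, 30>

<8, -2, 30>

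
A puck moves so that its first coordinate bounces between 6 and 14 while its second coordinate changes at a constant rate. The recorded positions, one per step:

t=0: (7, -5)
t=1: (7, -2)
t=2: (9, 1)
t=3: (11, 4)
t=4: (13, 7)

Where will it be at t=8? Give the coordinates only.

The first coordinate travels 2 per step and bounces off the walls at 6 and 14.
  step 5: 13 → 13
  step 6: 13 → 11
  step 7: 11 → 9
  step 8: 9 → 7
The second coordinate changes by +3 each step: at step 8 it is 19.

(7, 19)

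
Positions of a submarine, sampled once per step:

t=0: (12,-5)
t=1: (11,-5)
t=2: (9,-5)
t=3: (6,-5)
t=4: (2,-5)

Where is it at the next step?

Taking differences between consecutive positions: (-1,+0), (-2,+0), (-3,+0), (-4,+0). These grow by (-1,+0) each step.
step 5: (2,-5) + (-5,+0) → (-3,-5)

(-3,-5)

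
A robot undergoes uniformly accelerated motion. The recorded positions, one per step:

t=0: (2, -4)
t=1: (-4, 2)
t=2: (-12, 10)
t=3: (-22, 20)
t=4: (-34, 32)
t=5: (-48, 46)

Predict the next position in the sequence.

(-64, 62)

First differences are (-6, +6), (-8, +8), (-10, +10), (-12, +12), (-14, +14); their common second difference is (-2, +2) (constant acceleration).
step 6: (-48, 46) + (-16, +16) → (-64, 62)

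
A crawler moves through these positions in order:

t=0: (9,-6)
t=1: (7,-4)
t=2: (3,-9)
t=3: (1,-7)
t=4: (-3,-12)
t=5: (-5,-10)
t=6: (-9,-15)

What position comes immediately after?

Step-to-step displacements: (-2,+2), (-4,-5), (-2,+2), (-4,-5), (-2,+2), (-4,-5) — a repeating cycle of length 2.
step 7: apply (-2,+2) → (-11,-13)

(-11,-13)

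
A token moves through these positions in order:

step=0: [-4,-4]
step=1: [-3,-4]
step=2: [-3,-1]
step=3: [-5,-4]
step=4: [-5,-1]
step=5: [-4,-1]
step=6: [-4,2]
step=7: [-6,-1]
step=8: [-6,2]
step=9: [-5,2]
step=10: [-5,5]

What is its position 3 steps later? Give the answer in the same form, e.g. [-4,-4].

[-6,5]

Differencing gives [+1,+0], [+0,+3], [-2,-3], [+0,+3], [+1,+0], [+0,+3], [-2,-3], [+0,+3], [+1,+0], [+0,+3]. This is the pattern [+1,+0], [+0,+3], [-2,-3], [+0,+3] repeated.
step 11: apply [-2,-3] → [-7,2]
step 12: apply [+0,+3] → [-7,5]
step 13: apply [+1,+0] → [-6,5]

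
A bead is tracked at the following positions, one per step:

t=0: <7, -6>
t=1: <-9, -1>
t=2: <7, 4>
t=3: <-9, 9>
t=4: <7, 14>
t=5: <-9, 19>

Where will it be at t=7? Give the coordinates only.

First: cycles through 7, -9 every 2 steps. Step 7 lands at position 1 of the cycle → -9.
Second: linear, +5 per step → 29 at step 7.

<-9, 29>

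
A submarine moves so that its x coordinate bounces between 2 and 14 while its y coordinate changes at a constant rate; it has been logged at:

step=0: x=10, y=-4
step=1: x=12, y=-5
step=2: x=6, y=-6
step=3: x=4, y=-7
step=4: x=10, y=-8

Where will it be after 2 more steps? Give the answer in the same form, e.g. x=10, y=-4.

x=6, y=-10

The x coordinate travels 6 per step and bounces off the walls at 2 and 14.
  step 5: 10 → 12
  step 6: 12 → 6
The y coordinate changes by -1 each step: at step 6 it is -10.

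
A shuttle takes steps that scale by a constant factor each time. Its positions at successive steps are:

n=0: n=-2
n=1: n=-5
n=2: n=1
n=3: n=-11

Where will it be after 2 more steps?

Consecutive displacements -3, +6, -12 scale by a factor of -2 each step.
step 4: -11 + 24 → n=13
step 5: 13 − 48 → n=-35

n=-35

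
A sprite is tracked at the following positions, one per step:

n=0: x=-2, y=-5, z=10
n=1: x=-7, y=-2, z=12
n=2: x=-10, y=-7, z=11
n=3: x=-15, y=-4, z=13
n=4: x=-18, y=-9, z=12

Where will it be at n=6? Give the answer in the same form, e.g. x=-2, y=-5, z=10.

x=-26, y=-11, z=13

The moves between consecutive positions are (-5,+3,+2), (-3,-5,-1), (-5,+3,+2), (-3,-5,-1); they repeat the 2-cycle [(-5,+3,+2), (-3,-5,-1)].
step 5: apply (-5,+3,+2) → x=-23, y=-6, z=14
step 6: apply (-3,-5,-1) → x=-26, y=-11, z=13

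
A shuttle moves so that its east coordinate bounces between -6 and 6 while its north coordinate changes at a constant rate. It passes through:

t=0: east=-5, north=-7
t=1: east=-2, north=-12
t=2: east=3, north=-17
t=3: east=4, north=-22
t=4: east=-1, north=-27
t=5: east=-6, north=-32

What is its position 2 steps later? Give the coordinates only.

The east coordinate reflects between -6 and 6, moving 5 per step.
  step 6: -6 → -1
  step 7: -1 → 4
The north coordinate changes by -5 each step: at step 7 it is -42.

east=4, north=-42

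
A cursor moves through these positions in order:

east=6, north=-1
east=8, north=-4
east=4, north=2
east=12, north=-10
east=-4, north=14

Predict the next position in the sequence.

Step-to-step displacements: (+2, -3), (-4, +6), (+8, -12), (-16, +24); each is -2× the previous.
step 5: east=-4, north=14 + (+32, -48) → east=28, north=-34

east=28, north=-34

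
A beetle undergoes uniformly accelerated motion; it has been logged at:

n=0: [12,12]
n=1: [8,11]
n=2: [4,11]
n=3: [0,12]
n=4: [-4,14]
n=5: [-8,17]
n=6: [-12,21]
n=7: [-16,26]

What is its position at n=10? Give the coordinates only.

Taking differences between consecutive positions: [-4,-1], [-4,+0], [-4,+1], [-4,+2], [-4,+3], [-4,+4], [-4,+5]. These grow by [+0,+1] each step.
step 8: [-16,26] + [-4,+6] → [-20,32]
step 9: [-20,32] + [-4,+7] → [-24,39]
step 10: [-24,39] + [-4,+8] → [-28,47]

[-28,47]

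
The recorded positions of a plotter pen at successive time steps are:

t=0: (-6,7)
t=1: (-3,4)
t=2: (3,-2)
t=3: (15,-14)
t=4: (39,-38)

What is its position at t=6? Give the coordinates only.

(183,-182)

The jumps are (+3,-3), (+6,-6), (+12,-12), (+24,-24) — a geometric progression with ratio 2.
step 5: (39,-38) + (+48,-48) → (87,-86)
step 6: (87,-86) + (+96,-96) → (183,-182)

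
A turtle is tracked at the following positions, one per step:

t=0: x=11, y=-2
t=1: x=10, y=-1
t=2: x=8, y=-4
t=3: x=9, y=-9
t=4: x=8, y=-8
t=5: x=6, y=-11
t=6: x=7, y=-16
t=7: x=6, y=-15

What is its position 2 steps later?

The moves between consecutive positions are (-1, +1), (-2, -3), (+1, -5), (-1, +1), (-2, -3), (+1, -5), (-1, +1); they repeat the 3-cycle [(-1, +1), (-2, -3), (+1, -5)].
step 8: apply (-2, -3) → x=4, y=-18
step 9: apply (+1, -5) → x=5, y=-23

x=5, y=-23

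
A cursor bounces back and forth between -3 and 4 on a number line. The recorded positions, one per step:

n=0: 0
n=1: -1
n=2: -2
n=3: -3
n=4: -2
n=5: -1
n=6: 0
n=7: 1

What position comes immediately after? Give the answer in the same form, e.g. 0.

2

The value travels 1 per step and bounces off the walls at -3 and 4.
  step 8: 1 → 2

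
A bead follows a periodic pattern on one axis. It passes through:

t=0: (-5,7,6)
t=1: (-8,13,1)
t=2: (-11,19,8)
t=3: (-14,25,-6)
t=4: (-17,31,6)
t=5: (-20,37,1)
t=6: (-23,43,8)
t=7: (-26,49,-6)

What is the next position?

(-29,55,6)

The first coordinate changes by -3 each step, so at step 8 it is -5 + 8·(-3) = -29.
The second coordinate changes by +6 each step, so at step 8 it is 7 + 8·(6) = 55.
The third coordinate repeats the cycle [6, 1, 8, -6] with period 4; step 8 mod 4 = 0, giving 6.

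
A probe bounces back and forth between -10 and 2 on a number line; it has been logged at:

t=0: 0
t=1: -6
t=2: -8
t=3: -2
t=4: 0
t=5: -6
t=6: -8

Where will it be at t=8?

0

The value reflects between -10 and 2, moving 6 per step.
  step 7: -8 → -2
  step 8: -2 → 0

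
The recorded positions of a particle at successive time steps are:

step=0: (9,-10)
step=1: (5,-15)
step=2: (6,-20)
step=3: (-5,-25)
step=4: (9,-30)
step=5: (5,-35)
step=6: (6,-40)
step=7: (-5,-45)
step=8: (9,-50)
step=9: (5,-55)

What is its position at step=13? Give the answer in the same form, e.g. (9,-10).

First: cycles through 9, 5, 6, -5 every 4 steps. Step 13 lands at position 1 of the cycle → 5.
Second: linear, -5 per step → -75 at step 13.

(5,-75)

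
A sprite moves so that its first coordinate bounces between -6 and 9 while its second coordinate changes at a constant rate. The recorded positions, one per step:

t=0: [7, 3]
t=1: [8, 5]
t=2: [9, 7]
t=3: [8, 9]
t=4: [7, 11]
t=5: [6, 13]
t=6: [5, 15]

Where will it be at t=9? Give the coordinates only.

The first coordinate reflects between -6 and 9, moving 1 per step.
  step 7: 5 → 4
  step 8: 4 → 3
  step 9: 3 → 2
The second coordinate changes by +2 each step: at step 9 it is 21.

[2, 21]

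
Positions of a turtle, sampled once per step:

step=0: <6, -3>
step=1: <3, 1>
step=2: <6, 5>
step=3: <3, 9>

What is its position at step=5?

The first coordinate repeats the cycle [6, 3] with period 2; step 5 mod 2 = 1, giving 3.
The second coordinate changes by +4 each step, so at step 5 it is -3 + 5·(4) = 17.

<3, 17>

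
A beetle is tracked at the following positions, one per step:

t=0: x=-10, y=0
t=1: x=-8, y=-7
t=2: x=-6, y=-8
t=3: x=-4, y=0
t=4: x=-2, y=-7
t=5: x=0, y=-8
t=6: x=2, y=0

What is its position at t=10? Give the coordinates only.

The x coordinate changes by +2 each step, so at step 10 it is -10 + 10·(2) = 10.
The y coordinate repeats the cycle [0, -7, -8] with period 3; step 10 mod 3 = 1, giving -7.

x=10, y=-7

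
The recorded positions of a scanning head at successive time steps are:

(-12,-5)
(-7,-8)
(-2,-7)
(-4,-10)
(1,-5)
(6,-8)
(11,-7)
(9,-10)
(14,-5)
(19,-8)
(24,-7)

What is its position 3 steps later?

(32,-8)

The moves between consecutive positions are (+5,-3), (+5,+1), (-2,-3), (+5,+5), (+5,-3), (+5,+1), (-2,-3), (+5,+5), (+5,-3), (+5,+1); they repeat the 4-cycle [(+5,-3), (+5,+1), (-2,-3), (+5,+5)].
step 11: apply (-2,-3) → (22,-10)
step 12: apply (+5,+5) → (27,-5)
step 13: apply (+5,-3) → (32,-8)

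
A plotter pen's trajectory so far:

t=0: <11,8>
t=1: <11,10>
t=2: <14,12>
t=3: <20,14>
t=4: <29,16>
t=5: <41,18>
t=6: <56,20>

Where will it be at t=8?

Successive displacements: <+0,+2>, <+3,+2>, <+6,+2>, <+9,+2>, <+12,+2>, <+15,+2> — each changes by <+3,+0>.
step 7: <56,20> + <+18,+2> → <74,22>
step 8: <74,22> + <+21,+2> → <95,24>

<95,24>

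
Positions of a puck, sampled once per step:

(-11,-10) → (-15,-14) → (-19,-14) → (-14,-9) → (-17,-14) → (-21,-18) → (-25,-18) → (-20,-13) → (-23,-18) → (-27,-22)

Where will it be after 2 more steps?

Step-to-step displacements: (-4,-4), (-4,+0), (+5,+5), (-3,-5), (-4,-4), (-4,+0), (+5,+5), (-3,-5), (-4,-4) — a repeating cycle of length 4.
step 10: apply (-4,+0) → (-31,-22)
step 11: apply (+5,+5) → (-26,-17)

(-26,-17)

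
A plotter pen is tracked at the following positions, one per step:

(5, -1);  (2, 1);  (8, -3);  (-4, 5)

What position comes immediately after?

(20, -11)

The jumps are (-3, +2), (+6, -4), (-12, +8) — a geometric progression with ratio -2.
step 4: (-4, 5) + (+24, -16) → (20, -11)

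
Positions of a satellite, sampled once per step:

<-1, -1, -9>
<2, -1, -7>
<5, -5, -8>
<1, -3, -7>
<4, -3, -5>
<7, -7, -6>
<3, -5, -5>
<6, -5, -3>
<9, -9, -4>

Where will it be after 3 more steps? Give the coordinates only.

Differencing gives <+3, +0, +2>, <+3, -4, -1>, <-4, +2, +1>, <+3, +0, +2>, <+3, -4, -1>, <-4, +2, +1>, <+3, +0, +2>, <+3, -4, -1>. This is the pattern <+3, +0, +2>, <+3, -4, -1>, <-4, +2, +1> repeated.
step 9: apply <-4, +2, +1> → <5, -7, -3>
step 10: apply <+3, +0, +2> → <8, -7, -1>
step 11: apply <+3, -4, -1> → <11, -11, -2>

<11, -11, -2>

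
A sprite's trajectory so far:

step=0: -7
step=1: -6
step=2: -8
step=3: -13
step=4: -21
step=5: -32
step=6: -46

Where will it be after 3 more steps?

Successive displacements: +1, -2, -5, -8, -11, -14 — each changes by -3.
step 7: -46 − 17 → -63
step 8: -63 − 20 → -83
step 9: -83 − 23 → -106

-106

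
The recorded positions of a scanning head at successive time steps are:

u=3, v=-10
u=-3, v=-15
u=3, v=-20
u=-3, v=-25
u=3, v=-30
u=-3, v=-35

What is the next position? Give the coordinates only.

u=3, v=-40

The u coordinate repeats the cycle [3, -3] with period 2; step 6 mod 2 = 0, giving 3.
The v coordinate changes by -5 each step, so at step 6 it is -10 + 6·(-5) = -40.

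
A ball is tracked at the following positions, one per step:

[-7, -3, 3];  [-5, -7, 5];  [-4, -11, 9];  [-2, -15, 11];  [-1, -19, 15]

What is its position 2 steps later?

Step-to-step displacements: [+2, -4, +2], [+1, -4, +4], [+2, -4, +2], [+1, -4, +4] — a repeating cycle of length 2.
step 5: apply [+2, -4, +2] → [1, -23, 17]
step 6: apply [+1, -4, +4] → [2, -27, 21]

[2, -27, 21]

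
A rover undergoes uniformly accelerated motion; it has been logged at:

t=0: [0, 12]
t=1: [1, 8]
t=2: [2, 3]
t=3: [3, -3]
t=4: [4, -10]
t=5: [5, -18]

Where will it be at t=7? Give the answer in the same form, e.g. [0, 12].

[7, -37]

First differences are [+1, -4], [+1, -5], [+1, -6], [+1, -7], [+1, -8]; their common second difference is [+0, -1] (constant acceleration).
step 6: [5, -18] + [+1, -9] → [6, -27]
step 7: [6, -27] + [+1, -10] → [7, -37]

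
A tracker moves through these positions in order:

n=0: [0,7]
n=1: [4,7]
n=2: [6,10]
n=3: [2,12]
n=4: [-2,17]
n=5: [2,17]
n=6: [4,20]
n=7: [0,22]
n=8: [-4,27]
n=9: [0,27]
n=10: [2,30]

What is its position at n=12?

The moves between consecutive positions are [+4,+0], [+2,+3], [-4,+2], [-4,+5], [+4,+0], [+2,+3], [-4,+2], [-4,+5], [+4,+0], [+2,+3]; they repeat the 4-cycle [[+4,+0], [+2,+3], [-4,+2], [-4,+5]].
step 11: apply [-4,+2] → [-2,32]
step 12: apply [-4,+5] → [-6,37]

[-6,37]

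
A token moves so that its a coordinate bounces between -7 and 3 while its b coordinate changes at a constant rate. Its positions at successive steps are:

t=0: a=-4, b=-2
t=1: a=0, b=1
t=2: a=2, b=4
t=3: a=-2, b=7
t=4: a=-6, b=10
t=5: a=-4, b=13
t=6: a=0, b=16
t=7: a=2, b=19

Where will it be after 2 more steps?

The a coordinate travels 4 per step and bounces off the walls at -7 and 3.
  step 8: 2 → -2
  step 9: -2 → -6
The b coordinate changes by +3 each step: at step 9 it is 25.

a=-6, b=25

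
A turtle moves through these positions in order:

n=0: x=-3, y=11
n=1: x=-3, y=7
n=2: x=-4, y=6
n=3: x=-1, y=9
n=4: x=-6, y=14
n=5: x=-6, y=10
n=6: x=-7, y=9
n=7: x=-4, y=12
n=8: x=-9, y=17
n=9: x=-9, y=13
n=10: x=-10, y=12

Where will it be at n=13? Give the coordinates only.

Differencing gives (+0, -4), (-1, -1), (+3, +3), (-5, +5), (+0, -4), (-1, -1), (+3, +3), (-5, +5), (+0, -4), (-1, -1). This is the pattern (+0, -4), (-1, -1), (+3, +3), (-5, +5) repeated.
step 11: apply (+3, +3) → x=-7, y=15
step 12: apply (-5, +5) → x=-12, y=20
step 13: apply (+0, -4) → x=-12, y=16

x=-12, y=16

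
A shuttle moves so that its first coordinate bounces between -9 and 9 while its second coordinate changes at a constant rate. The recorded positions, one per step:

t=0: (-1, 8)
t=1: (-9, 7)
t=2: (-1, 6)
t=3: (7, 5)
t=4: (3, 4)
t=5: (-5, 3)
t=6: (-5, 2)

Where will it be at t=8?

(7, 0)

The first coordinate reflects between -9 and 9, moving 8 per step.
  step 7: -5 → 3
  step 8: 3 → 7
The second coordinate changes by -1 each step: at step 8 it is 0.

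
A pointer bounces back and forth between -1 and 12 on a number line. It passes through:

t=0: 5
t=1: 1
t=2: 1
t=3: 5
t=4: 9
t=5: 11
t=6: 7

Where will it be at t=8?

-1

The value travels 4 per step and bounces off the walls at -1 and 12.
  step 7: 7 → 3
  step 8: 3 → -1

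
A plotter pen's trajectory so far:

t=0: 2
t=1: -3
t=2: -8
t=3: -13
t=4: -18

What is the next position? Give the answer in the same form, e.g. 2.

The position changes by -5 every step.
step 5: -18 − 5 → -23

-23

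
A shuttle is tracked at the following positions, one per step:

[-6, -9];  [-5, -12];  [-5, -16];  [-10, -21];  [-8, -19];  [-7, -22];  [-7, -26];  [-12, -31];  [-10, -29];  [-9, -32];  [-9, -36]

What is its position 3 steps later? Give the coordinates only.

[-11, -42]

Step-to-step displacements: [+1, -3], [+0, -4], [-5, -5], [+2, +2], [+1, -3], [+0, -4], [-5, -5], [+2, +2], [+1, -3], [+0, -4] — a repeating cycle of length 4.
step 11: apply [-5, -5] → [-14, -41]
step 12: apply [+2, +2] → [-12, -39]
step 13: apply [+1, -3] → [-11, -42]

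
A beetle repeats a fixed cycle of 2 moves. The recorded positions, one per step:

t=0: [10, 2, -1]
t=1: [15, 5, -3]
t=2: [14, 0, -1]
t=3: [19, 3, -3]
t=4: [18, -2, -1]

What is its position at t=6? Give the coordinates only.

[22, -4, -1]

Step-to-step displacements: [+5, +3, -2], [-1, -5, +2], [+5, +3, -2], [-1, -5, +2] — a repeating cycle of length 2.
step 5: apply [+5, +3, -2] → [23, 1, -3]
step 6: apply [-1, -5, +2] → [22, -4, -1]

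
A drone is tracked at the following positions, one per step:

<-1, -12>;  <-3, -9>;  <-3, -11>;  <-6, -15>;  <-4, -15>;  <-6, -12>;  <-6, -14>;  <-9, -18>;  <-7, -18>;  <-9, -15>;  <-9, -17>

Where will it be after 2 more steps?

Step-to-step displacements: <-2, +3>, <+0, -2>, <-3, -4>, <+2, +0>, <-2, +3>, <+0, -2>, <-3, -4>, <+2, +0>, <-2, +3>, <+0, -2> — a repeating cycle of length 4.
step 11: apply <-3, -4> → <-12, -21>
step 12: apply <+2, +0> → <-10, -21>

<-10, -21>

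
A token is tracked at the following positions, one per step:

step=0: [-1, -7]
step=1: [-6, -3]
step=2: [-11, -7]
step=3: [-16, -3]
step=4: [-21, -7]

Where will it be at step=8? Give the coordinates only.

[-41, -7]

The first coordinate changes by -5 each step, so at step 8 it is -1 + 8·(-5) = -41.
The second coordinate repeats the cycle [-7, -3] with period 2; step 8 mod 2 = 0, giving -7.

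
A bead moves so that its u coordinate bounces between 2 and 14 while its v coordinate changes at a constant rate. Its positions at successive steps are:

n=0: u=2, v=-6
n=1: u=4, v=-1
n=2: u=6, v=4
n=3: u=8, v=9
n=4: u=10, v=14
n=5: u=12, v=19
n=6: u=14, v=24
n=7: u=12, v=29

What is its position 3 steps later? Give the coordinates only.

The u coordinate travels 2 per step and bounces off the walls at 2 and 14.
  step 8: 12 → 10
  step 9: 10 → 8
  step 10: 8 → 6
The v coordinate changes by +5 each step: at step 10 it is 44.

u=6, v=44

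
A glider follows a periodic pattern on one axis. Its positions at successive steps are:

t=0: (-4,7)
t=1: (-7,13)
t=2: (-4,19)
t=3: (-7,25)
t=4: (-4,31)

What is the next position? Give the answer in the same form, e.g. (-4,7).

The first coordinate repeats the cycle [-4, -7] with period 2; step 5 mod 2 = 1, giving -7.
The second coordinate changes by +6 each step, so at step 5 it is 7 + 5·(6) = 37.

(-7,37)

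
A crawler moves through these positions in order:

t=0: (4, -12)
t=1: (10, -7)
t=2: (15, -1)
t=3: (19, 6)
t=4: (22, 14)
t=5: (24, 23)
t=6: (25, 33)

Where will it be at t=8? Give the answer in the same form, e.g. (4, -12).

(24, 56)

Successive displacements: (+6, +5), (+5, +6), (+4, +7), (+3, +8), (+2, +9), (+1, +10) — each changes by (-1, +1).
step 7: (25, 33) + (+0, +11) → (25, 44)
step 8: (25, 44) + (-1, +12) → (24, 56)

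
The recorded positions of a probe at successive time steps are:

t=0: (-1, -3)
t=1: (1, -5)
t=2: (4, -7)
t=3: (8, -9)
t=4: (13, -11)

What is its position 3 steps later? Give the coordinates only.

(34, -17)

Successive displacements: (+2, -2), (+3, -2), (+4, -2), (+5, -2) — each changes by (+1, +0).
step 5: (13, -11) + (+6, -2) → (19, -13)
step 6: (19, -13) + (+7, -2) → (26, -15)
step 7: (26, -15) + (+8, -2) → (34, -17)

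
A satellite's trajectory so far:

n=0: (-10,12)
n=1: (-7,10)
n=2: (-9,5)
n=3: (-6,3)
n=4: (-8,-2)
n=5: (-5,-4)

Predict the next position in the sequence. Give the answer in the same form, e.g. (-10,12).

The moves between consecutive positions are (+3,-2), (-2,-5), (+3,-2), (-2,-5), (+3,-2); they repeat the 2-cycle [(+3,-2), (-2,-5)].
step 6: apply (-2,-5) → (-7,-9)

(-7,-9)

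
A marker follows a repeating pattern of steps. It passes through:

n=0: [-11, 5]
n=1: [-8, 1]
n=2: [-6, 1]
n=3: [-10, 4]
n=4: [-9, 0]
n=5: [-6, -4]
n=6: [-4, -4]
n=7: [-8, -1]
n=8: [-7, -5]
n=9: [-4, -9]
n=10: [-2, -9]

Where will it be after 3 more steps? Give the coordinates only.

The moves between consecutive positions are [+3, -4], [+2, +0], [-4, +3], [+1, -4], [+3, -4], [+2, +0], [-4, +3], [+1, -4], [+3, -4], [+2, +0]; they repeat the 4-cycle [[+3, -4], [+2, +0], [-4, +3], [+1, -4]].
step 11: apply [-4, +3] → [-6, -6]
step 12: apply [+1, -4] → [-5, -10]
step 13: apply [+3, -4] → [-2, -14]

[-2, -14]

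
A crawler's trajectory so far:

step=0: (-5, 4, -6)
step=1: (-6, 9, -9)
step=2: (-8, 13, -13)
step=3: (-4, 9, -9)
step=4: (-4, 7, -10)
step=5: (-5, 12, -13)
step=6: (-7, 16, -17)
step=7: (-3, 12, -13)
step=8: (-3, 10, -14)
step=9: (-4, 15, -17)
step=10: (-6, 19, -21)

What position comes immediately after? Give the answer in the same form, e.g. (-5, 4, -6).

The moves between consecutive positions are (-1, +5, -3), (-2, +4, -4), (+4, -4, +4), (+0, -2, -1), (-1, +5, -3), (-2, +4, -4), (+4, -4, +4), (+0, -2, -1), (-1, +5, -3), (-2, +4, -4); they repeat the 4-cycle [(-1, +5, -3), (-2, +4, -4), (+4, -4, +4), (+0, -2, -1)].
step 11: apply (+4, -4, +4) → (-2, 15, -17)

(-2, 15, -17)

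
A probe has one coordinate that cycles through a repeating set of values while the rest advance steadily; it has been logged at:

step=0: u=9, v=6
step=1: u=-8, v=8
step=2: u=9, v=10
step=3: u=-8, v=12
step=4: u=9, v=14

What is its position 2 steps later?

The u coordinate repeats the cycle [9, -8] with period 2; step 6 mod 2 = 0, giving 9.
The v coordinate changes by +2 each step, so at step 6 it is 6 + 6·(2) = 18.

u=9, v=18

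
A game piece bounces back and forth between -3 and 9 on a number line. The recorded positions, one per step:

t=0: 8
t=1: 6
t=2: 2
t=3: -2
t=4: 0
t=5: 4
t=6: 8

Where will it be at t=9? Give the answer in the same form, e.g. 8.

-2

The value travels 4 per step and bounces off the walls at -3 and 9.
  step 7: 8 → 6
  step 8: 6 → 2
  step 9: 2 → -2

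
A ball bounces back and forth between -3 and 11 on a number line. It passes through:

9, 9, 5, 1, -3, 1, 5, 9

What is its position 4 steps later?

The value travels 4 per step and bounces off the walls at -3 and 11.
  step 8: 9 → 9
  step 9: 9 → 5
  step 10: 5 → 1
  step 11: 1 → -3

-3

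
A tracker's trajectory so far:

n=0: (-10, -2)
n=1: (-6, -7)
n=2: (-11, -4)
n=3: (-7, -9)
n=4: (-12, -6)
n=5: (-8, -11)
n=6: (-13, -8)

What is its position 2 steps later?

Step-to-step displacements: (+4, -5), (-5, +3), (+4, -5), (-5, +3), (+4, -5), (-5, +3) — a repeating cycle of length 2.
step 7: apply (+4, -5) → (-9, -13)
step 8: apply (-5, +3) → (-14, -10)

(-14, -10)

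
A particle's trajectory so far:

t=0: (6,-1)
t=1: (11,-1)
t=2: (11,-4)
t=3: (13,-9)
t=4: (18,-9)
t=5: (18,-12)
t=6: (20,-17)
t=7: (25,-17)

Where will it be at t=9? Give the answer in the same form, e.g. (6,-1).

(27,-25)

Step-to-step displacements: (+5,+0), (+0,-3), (+2,-5), (+5,+0), (+0,-3), (+2,-5), (+5,+0) — a repeating cycle of length 3.
step 8: apply (+0,-3) → (25,-20)
step 9: apply (+2,-5) → (27,-25)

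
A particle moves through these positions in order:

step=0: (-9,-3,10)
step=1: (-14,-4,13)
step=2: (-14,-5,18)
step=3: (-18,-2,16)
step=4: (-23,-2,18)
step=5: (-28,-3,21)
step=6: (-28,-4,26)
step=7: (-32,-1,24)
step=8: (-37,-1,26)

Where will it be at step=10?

The moves between consecutive positions are (-5,-1,+3), (+0,-1,+5), (-4,+3,-2), (-5,+0,+2), (-5,-1,+3), (+0,-1,+5), (-4,+3,-2), (-5,+0,+2); they repeat the 4-cycle [(-5,-1,+3), (+0,-1,+5), (-4,+3,-2), (-5,+0,+2)].
step 9: apply (-5,-1,+3) → (-42,-2,29)
step 10: apply (+0,-1,+5) → (-42,-3,34)

(-42,-3,34)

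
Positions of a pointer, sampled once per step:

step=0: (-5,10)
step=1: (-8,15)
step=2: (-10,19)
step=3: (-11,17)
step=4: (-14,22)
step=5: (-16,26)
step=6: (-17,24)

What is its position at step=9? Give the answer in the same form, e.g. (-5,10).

The moves between consecutive positions are (-3,+5), (-2,+4), (-1,-2), (-3,+5), (-2,+4), (-1,-2); they repeat the 3-cycle [(-3,+5), (-2,+4), (-1,-2)].
step 7: apply (-3,+5) → (-20,29)
step 8: apply (-2,+4) → (-22,33)
step 9: apply (-1,-2) → (-23,31)

(-23,31)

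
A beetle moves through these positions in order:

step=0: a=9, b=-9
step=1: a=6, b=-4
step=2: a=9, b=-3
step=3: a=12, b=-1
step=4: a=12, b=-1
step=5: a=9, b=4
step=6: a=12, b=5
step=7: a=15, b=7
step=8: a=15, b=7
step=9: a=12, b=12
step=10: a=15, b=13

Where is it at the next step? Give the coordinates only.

Differencing gives (-3, +5), (+3, +1), (+3, +2), (+0, +0), (-3, +5), (+3, +1), (+3, +2), (+0, +0), (-3, +5), (+3, +1). This is the pattern (-3, +5), (+3, +1), (+3, +2), (+0, +0) repeated.
step 11: apply (+3, +2) → a=18, b=15

a=18, b=15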